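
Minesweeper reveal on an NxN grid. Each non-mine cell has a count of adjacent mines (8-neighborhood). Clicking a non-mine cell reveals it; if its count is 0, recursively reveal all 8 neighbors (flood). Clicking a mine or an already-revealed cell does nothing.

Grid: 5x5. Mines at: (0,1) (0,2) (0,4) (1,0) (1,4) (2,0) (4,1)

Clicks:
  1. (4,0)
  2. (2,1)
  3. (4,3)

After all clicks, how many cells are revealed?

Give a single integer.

Click 1 (4,0) count=1: revealed 1 new [(4,0)] -> total=1
Click 2 (2,1) count=2: revealed 1 new [(2,1)] -> total=2
Click 3 (4,3) count=0: revealed 13 new [(1,1) (1,2) (1,3) (2,2) (2,3) (2,4) (3,1) (3,2) (3,3) (3,4) (4,2) (4,3) (4,4)] -> total=15

Answer: 15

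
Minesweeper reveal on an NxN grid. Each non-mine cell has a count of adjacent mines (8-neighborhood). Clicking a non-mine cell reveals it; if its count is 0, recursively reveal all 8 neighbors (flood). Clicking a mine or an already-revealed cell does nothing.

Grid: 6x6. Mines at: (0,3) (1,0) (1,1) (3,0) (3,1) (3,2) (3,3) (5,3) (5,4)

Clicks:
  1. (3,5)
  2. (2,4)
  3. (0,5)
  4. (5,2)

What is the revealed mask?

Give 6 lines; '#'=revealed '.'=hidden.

Click 1 (3,5) count=0: revealed 10 new [(0,4) (0,5) (1,4) (1,5) (2,4) (2,5) (3,4) (3,5) (4,4) (4,5)] -> total=10
Click 2 (2,4) count=1: revealed 0 new [(none)] -> total=10
Click 3 (0,5) count=0: revealed 0 new [(none)] -> total=10
Click 4 (5,2) count=1: revealed 1 new [(5,2)] -> total=11

Answer: ....##
....##
....##
....##
....##
..#...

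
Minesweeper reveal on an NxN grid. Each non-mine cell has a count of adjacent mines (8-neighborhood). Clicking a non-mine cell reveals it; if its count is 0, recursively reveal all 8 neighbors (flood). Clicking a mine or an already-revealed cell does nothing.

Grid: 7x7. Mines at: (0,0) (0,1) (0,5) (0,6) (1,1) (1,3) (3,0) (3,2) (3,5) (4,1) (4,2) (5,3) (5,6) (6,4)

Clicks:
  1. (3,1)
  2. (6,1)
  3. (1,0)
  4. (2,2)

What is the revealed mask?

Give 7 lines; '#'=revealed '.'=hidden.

Click 1 (3,1) count=4: revealed 1 new [(3,1)] -> total=1
Click 2 (6,1) count=0: revealed 6 new [(5,0) (5,1) (5,2) (6,0) (6,1) (6,2)] -> total=7
Click 3 (1,0) count=3: revealed 1 new [(1,0)] -> total=8
Click 4 (2,2) count=3: revealed 1 new [(2,2)] -> total=9

Answer: .......
#......
..#....
.#.....
.......
###....
###....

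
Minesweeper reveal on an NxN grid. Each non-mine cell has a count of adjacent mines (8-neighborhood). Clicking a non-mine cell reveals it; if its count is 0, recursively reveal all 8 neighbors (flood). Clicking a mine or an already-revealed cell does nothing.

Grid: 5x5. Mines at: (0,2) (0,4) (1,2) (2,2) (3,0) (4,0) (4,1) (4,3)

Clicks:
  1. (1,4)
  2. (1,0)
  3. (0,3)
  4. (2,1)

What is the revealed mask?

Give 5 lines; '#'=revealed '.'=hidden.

Click 1 (1,4) count=1: revealed 1 new [(1,4)] -> total=1
Click 2 (1,0) count=0: revealed 6 new [(0,0) (0,1) (1,0) (1,1) (2,0) (2,1)] -> total=7
Click 3 (0,3) count=3: revealed 1 new [(0,3)] -> total=8
Click 4 (2,1) count=3: revealed 0 new [(none)] -> total=8

Answer: ##.#.
##..#
##...
.....
.....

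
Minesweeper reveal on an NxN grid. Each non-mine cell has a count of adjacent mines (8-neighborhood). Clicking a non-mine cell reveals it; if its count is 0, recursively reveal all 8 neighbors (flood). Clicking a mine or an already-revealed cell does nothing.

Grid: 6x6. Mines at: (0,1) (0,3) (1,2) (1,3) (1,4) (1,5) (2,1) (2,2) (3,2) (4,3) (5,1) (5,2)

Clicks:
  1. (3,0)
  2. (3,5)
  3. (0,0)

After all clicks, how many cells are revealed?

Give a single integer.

Answer: 10

Derivation:
Click 1 (3,0) count=1: revealed 1 new [(3,0)] -> total=1
Click 2 (3,5) count=0: revealed 8 new [(2,4) (2,5) (3,4) (3,5) (4,4) (4,5) (5,4) (5,5)] -> total=9
Click 3 (0,0) count=1: revealed 1 new [(0,0)] -> total=10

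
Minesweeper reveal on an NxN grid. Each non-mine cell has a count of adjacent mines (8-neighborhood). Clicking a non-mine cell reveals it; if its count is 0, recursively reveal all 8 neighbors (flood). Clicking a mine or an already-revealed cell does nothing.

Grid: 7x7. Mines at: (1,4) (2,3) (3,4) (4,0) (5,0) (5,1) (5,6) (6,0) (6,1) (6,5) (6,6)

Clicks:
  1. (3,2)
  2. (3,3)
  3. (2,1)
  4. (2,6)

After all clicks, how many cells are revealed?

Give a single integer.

Answer: 25

Derivation:
Click 1 (3,2) count=1: revealed 1 new [(3,2)] -> total=1
Click 2 (3,3) count=2: revealed 1 new [(3,3)] -> total=2
Click 3 (2,1) count=0: revealed 13 new [(0,0) (0,1) (0,2) (0,3) (1,0) (1,1) (1,2) (1,3) (2,0) (2,1) (2,2) (3,0) (3,1)] -> total=15
Click 4 (2,6) count=0: revealed 10 new [(0,5) (0,6) (1,5) (1,6) (2,5) (2,6) (3,5) (3,6) (4,5) (4,6)] -> total=25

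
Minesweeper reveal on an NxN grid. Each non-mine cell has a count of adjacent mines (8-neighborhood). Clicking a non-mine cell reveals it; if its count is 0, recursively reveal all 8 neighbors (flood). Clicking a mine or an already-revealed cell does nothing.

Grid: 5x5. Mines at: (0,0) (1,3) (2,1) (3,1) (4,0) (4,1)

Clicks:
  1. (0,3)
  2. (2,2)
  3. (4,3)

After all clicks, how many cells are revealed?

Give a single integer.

Click 1 (0,3) count=1: revealed 1 new [(0,3)] -> total=1
Click 2 (2,2) count=3: revealed 1 new [(2,2)] -> total=2
Click 3 (4,3) count=0: revealed 8 new [(2,3) (2,4) (3,2) (3,3) (3,4) (4,2) (4,3) (4,4)] -> total=10

Answer: 10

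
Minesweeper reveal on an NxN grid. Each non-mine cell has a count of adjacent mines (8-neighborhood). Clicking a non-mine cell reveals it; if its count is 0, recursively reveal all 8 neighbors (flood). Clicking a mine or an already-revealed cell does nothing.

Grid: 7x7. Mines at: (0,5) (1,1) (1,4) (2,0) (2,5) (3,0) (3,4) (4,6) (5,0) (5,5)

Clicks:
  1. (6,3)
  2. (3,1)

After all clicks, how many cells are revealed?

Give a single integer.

Answer: 18

Derivation:
Click 1 (6,3) count=0: revealed 18 new [(2,1) (2,2) (2,3) (3,1) (3,2) (3,3) (4,1) (4,2) (4,3) (4,4) (5,1) (5,2) (5,3) (5,4) (6,1) (6,2) (6,3) (6,4)] -> total=18
Click 2 (3,1) count=2: revealed 0 new [(none)] -> total=18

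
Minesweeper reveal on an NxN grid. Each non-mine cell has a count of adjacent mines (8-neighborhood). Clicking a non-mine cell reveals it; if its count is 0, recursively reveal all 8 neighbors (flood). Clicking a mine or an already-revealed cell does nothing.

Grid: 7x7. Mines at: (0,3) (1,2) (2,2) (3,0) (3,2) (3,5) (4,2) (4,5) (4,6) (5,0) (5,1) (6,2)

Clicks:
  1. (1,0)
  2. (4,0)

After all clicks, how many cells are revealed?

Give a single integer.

Answer: 7

Derivation:
Click 1 (1,0) count=0: revealed 6 new [(0,0) (0,1) (1,0) (1,1) (2,0) (2,1)] -> total=6
Click 2 (4,0) count=3: revealed 1 new [(4,0)] -> total=7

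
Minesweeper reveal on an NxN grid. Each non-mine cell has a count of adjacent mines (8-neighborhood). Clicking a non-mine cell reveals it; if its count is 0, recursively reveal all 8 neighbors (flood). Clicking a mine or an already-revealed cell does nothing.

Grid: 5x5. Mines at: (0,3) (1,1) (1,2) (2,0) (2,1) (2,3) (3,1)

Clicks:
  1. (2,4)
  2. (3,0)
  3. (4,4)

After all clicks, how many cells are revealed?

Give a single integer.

Answer: 8

Derivation:
Click 1 (2,4) count=1: revealed 1 new [(2,4)] -> total=1
Click 2 (3,0) count=3: revealed 1 new [(3,0)] -> total=2
Click 3 (4,4) count=0: revealed 6 new [(3,2) (3,3) (3,4) (4,2) (4,3) (4,4)] -> total=8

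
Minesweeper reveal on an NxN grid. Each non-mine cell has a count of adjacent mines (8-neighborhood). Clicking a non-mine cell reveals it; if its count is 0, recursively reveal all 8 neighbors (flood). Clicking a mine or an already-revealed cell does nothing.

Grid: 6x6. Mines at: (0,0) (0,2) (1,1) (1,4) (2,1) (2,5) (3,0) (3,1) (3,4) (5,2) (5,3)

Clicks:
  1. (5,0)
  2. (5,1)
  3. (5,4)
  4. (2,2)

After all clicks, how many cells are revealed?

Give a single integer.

Answer: 6

Derivation:
Click 1 (5,0) count=0: revealed 4 new [(4,0) (4,1) (5,0) (5,1)] -> total=4
Click 2 (5,1) count=1: revealed 0 new [(none)] -> total=4
Click 3 (5,4) count=1: revealed 1 new [(5,4)] -> total=5
Click 4 (2,2) count=3: revealed 1 new [(2,2)] -> total=6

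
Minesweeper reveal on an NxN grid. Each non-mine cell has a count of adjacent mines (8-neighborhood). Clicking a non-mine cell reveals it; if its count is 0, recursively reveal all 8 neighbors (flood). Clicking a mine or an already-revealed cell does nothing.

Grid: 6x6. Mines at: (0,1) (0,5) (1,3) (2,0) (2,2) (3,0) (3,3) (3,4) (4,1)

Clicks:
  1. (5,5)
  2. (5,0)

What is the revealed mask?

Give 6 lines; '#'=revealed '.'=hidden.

Click 1 (5,5) count=0: revealed 8 new [(4,2) (4,3) (4,4) (4,5) (5,2) (5,3) (5,4) (5,5)] -> total=8
Click 2 (5,0) count=1: revealed 1 new [(5,0)] -> total=9

Answer: ......
......
......
......
..####
#.####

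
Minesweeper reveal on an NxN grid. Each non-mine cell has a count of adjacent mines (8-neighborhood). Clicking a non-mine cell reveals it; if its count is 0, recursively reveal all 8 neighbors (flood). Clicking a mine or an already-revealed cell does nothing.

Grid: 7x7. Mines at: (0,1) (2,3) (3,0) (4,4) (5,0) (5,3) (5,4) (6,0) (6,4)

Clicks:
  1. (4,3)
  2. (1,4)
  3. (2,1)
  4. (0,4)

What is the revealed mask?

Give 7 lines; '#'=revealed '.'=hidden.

Answer: ..#####
..#####
.#..###
....###
...#.##
.....##
.....##

Derivation:
Click 1 (4,3) count=3: revealed 1 new [(4,3)] -> total=1
Click 2 (1,4) count=1: revealed 1 new [(1,4)] -> total=2
Click 3 (2,1) count=1: revealed 1 new [(2,1)] -> total=3
Click 4 (0,4) count=0: revealed 21 new [(0,2) (0,3) (0,4) (0,5) (0,6) (1,2) (1,3) (1,5) (1,6) (2,4) (2,5) (2,6) (3,4) (3,5) (3,6) (4,5) (4,6) (5,5) (5,6) (6,5) (6,6)] -> total=24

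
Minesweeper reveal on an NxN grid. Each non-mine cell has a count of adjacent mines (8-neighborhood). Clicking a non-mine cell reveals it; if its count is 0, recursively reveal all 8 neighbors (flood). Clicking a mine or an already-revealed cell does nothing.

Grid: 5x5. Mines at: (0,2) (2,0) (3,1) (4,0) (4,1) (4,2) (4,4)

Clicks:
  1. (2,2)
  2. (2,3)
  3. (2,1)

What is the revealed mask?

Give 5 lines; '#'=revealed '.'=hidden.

Answer: ...##
..###
.####
..###
.....

Derivation:
Click 1 (2,2) count=1: revealed 1 new [(2,2)] -> total=1
Click 2 (2,3) count=0: revealed 10 new [(0,3) (0,4) (1,2) (1,3) (1,4) (2,3) (2,4) (3,2) (3,3) (3,4)] -> total=11
Click 3 (2,1) count=2: revealed 1 new [(2,1)] -> total=12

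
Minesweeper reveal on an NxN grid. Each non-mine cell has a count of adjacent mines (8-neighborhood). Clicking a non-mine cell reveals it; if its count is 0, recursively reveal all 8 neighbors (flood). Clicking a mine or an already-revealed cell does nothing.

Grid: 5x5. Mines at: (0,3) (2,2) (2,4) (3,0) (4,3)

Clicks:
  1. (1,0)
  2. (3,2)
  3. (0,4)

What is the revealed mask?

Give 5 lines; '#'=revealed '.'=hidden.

Click 1 (1,0) count=0: revealed 8 new [(0,0) (0,1) (0,2) (1,0) (1,1) (1,2) (2,0) (2,1)] -> total=8
Click 2 (3,2) count=2: revealed 1 new [(3,2)] -> total=9
Click 3 (0,4) count=1: revealed 1 new [(0,4)] -> total=10

Answer: ###.#
###..
##...
..#..
.....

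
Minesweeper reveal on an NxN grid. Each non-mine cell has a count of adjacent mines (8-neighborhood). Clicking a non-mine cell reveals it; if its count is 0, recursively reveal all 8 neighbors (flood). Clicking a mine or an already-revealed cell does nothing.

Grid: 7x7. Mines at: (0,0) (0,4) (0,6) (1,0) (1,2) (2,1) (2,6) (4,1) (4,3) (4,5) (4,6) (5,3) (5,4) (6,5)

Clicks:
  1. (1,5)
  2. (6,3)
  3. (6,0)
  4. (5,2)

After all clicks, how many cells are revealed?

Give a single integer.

Answer: 8

Derivation:
Click 1 (1,5) count=3: revealed 1 new [(1,5)] -> total=1
Click 2 (6,3) count=2: revealed 1 new [(6,3)] -> total=2
Click 3 (6,0) count=0: revealed 6 new [(5,0) (5,1) (5,2) (6,0) (6,1) (6,2)] -> total=8
Click 4 (5,2) count=3: revealed 0 new [(none)] -> total=8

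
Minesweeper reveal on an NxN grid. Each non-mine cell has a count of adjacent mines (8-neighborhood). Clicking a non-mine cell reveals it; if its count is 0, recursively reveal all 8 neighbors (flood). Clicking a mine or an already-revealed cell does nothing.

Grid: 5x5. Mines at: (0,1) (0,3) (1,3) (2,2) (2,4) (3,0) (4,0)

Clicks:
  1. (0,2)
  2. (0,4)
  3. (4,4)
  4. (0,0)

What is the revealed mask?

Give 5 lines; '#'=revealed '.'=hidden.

Click 1 (0,2) count=3: revealed 1 new [(0,2)] -> total=1
Click 2 (0,4) count=2: revealed 1 new [(0,4)] -> total=2
Click 3 (4,4) count=0: revealed 8 new [(3,1) (3,2) (3,3) (3,4) (4,1) (4,2) (4,3) (4,4)] -> total=10
Click 4 (0,0) count=1: revealed 1 new [(0,0)] -> total=11

Answer: #.#.#
.....
.....
.####
.####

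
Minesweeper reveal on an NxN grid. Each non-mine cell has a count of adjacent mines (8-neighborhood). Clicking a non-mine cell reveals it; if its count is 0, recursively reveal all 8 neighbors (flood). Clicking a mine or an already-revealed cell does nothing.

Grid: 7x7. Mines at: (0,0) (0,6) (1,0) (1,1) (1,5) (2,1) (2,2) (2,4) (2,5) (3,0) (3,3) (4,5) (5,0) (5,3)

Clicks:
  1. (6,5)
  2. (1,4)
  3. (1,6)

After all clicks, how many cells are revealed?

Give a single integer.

Click 1 (6,5) count=0: revealed 6 new [(5,4) (5,5) (5,6) (6,4) (6,5) (6,6)] -> total=6
Click 2 (1,4) count=3: revealed 1 new [(1,4)] -> total=7
Click 3 (1,6) count=3: revealed 1 new [(1,6)] -> total=8

Answer: 8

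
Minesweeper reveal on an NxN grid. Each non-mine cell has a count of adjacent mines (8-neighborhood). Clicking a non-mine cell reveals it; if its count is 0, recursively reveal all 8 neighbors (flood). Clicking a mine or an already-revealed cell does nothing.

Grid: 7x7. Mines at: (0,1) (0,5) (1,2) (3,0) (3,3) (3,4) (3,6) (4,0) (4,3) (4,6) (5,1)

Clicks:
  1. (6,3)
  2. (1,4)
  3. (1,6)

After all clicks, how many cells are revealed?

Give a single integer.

Answer: 12

Derivation:
Click 1 (6,3) count=0: revealed 10 new [(5,2) (5,3) (5,4) (5,5) (5,6) (6,2) (6,3) (6,4) (6,5) (6,6)] -> total=10
Click 2 (1,4) count=1: revealed 1 new [(1,4)] -> total=11
Click 3 (1,6) count=1: revealed 1 new [(1,6)] -> total=12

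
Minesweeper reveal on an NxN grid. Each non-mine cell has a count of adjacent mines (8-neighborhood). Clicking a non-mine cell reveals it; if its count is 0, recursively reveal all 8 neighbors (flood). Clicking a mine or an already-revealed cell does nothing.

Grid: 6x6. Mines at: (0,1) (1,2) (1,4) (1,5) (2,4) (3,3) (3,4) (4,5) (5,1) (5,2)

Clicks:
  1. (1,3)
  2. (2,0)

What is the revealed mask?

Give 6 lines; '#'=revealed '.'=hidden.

Answer: ......
##.#..
###...
###...
###...
......

Derivation:
Click 1 (1,3) count=3: revealed 1 new [(1,3)] -> total=1
Click 2 (2,0) count=0: revealed 11 new [(1,0) (1,1) (2,0) (2,1) (2,2) (3,0) (3,1) (3,2) (4,0) (4,1) (4,2)] -> total=12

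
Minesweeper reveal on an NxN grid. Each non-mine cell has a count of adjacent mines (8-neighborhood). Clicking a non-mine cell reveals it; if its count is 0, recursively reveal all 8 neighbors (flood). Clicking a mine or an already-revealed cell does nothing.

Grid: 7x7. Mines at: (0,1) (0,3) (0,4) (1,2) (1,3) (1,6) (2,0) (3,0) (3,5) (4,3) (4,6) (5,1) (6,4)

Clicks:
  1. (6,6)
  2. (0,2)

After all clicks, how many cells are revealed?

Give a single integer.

Answer: 5

Derivation:
Click 1 (6,6) count=0: revealed 4 new [(5,5) (5,6) (6,5) (6,6)] -> total=4
Click 2 (0,2) count=4: revealed 1 new [(0,2)] -> total=5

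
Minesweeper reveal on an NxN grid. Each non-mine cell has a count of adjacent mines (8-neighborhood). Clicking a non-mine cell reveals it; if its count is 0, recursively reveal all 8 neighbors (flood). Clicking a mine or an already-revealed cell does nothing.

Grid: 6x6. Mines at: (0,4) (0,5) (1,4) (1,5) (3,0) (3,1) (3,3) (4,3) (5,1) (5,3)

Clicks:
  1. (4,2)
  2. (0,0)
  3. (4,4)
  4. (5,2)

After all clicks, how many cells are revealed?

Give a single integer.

Click 1 (4,2) count=5: revealed 1 new [(4,2)] -> total=1
Click 2 (0,0) count=0: revealed 12 new [(0,0) (0,1) (0,2) (0,3) (1,0) (1,1) (1,2) (1,3) (2,0) (2,1) (2,2) (2,3)] -> total=13
Click 3 (4,4) count=3: revealed 1 new [(4,4)] -> total=14
Click 4 (5,2) count=3: revealed 1 new [(5,2)] -> total=15

Answer: 15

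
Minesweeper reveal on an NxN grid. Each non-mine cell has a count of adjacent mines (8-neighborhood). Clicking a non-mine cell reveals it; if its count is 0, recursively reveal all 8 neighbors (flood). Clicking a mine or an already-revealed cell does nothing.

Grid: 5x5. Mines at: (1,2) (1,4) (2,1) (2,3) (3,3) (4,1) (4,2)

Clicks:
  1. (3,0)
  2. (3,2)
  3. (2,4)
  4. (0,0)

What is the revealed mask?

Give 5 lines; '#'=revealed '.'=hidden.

Click 1 (3,0) count=2: revealed 1 new [(3,0)] -> total=1
Click 2 (3,2) count=5: revealed 1 new [(3,2)] -> total=2
Click 3 (2,4) count=3: revealed 1 new [(2,4)] -> total=3
Click 4 (0,0) count=0: revealed 4 new [(0,0) (0,1) (1,0) (1,1)] -> total=7

Answer: ##...
##...
....#
#.#..
.....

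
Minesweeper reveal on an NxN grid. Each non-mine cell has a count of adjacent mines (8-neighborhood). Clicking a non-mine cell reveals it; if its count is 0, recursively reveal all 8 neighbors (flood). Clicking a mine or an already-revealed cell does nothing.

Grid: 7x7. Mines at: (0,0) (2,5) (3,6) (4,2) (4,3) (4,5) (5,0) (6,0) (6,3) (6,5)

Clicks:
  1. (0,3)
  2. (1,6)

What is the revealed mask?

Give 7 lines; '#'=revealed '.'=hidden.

Click 1 (0,3) count=0: revealed 25 new [(0,1) (0,2) (0,3) (0,4) (0,5) (0,6) (1,0) (1,1) (1,2) (1,3) (1,4) (1,5) (1,6) (2,0) (2,1) (2,2) (2,3) (2,4) (3,0) (3,1) (3,2) (3,3) (3,4) (4,0) (4,1)] -> total=25
Click 2 (1,6) count=1: revealed 0 new [(none)] -> total=25

Answer: .######
#######
#####..
#####..
##.....
.......
.......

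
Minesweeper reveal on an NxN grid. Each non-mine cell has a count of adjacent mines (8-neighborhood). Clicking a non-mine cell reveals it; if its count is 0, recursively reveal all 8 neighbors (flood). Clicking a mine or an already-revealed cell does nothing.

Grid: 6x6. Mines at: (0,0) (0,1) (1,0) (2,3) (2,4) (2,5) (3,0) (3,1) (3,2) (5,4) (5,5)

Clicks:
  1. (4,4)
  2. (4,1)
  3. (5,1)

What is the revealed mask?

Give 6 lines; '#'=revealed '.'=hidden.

Click 1 (4,4) count=2: revealed 1 new [(4,4)] -> total=1
Click 2 (4,1) count=3: revealed 1 new [(4,1)] -> total=2
Click 3 (5,1) count=0: revealed 7 new [(4,0) (4,2) (4,3) (5,0) (5,1) (5,2) (5,3)] -> total=9

Answer: ......
......
......
......
#####.
####..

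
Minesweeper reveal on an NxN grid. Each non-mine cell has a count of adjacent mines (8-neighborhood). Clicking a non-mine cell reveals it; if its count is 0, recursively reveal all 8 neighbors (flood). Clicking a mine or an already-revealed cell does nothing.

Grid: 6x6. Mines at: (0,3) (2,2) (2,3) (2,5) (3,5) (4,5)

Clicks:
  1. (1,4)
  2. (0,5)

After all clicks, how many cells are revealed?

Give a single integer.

Answer: 4

Derivation:
Click 1 (1,4) count=3: revealed 1 new [(1,4)] -> total=1
Click 2 (0,5) count=0: revealed 3 new [(0,4) (0,5) (1,5)] -> total=4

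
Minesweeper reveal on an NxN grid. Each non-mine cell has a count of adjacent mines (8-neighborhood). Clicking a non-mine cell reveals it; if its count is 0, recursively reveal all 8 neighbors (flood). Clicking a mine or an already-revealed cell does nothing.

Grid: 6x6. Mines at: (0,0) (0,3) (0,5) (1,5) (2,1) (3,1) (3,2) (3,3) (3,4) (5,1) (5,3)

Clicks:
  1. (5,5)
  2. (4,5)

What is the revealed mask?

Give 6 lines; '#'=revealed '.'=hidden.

Answer: ......
......
......
......
....##
....##

Derivation:
Click 1 (5,5) count=0: revealed 4 new [(4,4) (4,5) (5,4) (5,5)] -> total=4
Click 2 (4,5) count=1: revealed 0 new [(none)] -> total=4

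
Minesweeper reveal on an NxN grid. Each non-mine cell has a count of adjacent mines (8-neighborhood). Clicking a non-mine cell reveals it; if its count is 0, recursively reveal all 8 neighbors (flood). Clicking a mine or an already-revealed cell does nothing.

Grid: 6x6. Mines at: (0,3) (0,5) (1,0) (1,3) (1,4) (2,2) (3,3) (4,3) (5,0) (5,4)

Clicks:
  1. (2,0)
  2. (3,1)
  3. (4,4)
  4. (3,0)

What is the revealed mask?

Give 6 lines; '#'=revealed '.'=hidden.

Click 1 (2,0) count=1: revealed 1 new [(2,0)] -> total=1
Click 2 (3,1) count=1: revealed 1 new [(3,1)] -> total=2
Click 3 (4,4) count=3: revealed 1 new [(4,4)] -> total=3
Click 4 (3,0) count=0: revealed 4 new [(2,1) (3,0) (4,0) (4,1)] -> total=7

Answer: ......
......
##....
##....
##..#.
......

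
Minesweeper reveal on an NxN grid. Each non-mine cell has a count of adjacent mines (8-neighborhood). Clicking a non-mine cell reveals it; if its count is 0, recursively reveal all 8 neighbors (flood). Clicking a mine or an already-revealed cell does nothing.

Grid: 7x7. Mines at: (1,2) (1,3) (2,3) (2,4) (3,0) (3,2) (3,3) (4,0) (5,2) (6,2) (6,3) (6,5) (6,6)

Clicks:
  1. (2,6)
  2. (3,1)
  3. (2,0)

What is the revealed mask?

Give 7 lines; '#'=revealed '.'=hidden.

Answer: ....###
....###
#....##
.#..###
....###
....###
.......

Derivation:
Click 1 (2,6) count=0: revealed 17 new [(0,4) (0,5) (0,6) (1,4) (1,5) (1,6) (2,5) (2,6) (3,4) (3,5) (3,6) (4,4) (4,5) (4,6) (5,4) (5,5) (5,6)] -> total=17
Click 2 (3,1) count=3: revealed 1 new [(3,1)] -> total=18
Click 3 (2,0) count=1: revealed 1 new [(2,0)] -> total=19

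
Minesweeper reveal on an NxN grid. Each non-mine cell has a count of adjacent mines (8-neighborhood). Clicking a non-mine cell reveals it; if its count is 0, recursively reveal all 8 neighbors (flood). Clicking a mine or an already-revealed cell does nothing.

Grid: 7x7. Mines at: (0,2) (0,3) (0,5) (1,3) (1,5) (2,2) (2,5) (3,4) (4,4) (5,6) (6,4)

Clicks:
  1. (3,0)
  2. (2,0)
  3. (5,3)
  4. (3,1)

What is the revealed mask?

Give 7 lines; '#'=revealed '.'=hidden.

Answer: ##.....
##.....
##.....
####...
####...
####...
####...

Derivation:
Click 1 (3,0) count=0: revealed 22 new [(0,0) (0,1) (1,0) (1,1) (2,0) (2,1) (3,0) (3,1) (3,2) (3,3) (4,0) (4,1) (4,2) (4,3) (5,0) (5,1) (5,2) (5,3) (6,0) (6,1) (6,2) (6,3)] -> total=22
Click 2 (2,0) count=0: revealed 0 new [(none)] -> total=22
Click 3 (5,3) count=2: revealed 0 new [(none)] -> total=22
Click 4 (3,1) count=1: revealed 0 new [(none)] -> total=22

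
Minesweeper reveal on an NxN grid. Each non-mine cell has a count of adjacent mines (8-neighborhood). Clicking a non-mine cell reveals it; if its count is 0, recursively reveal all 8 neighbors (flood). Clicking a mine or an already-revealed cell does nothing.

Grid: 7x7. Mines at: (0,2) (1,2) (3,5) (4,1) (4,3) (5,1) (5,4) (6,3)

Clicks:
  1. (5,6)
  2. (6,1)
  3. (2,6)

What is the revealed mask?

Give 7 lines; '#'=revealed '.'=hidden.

Answer: .......
.......
......#
.......
.....##
.....##
.#...##

Derivation:
Click 1 (5,6) count=0: revealed 6 new [(4,5) (4,6) (5,5) (5,6) (6,5) (6,6)] -> total=6
Click 2 (6,1) count=1: revealed 1 new [(6,1)] -> total=7
Click 3 (2,6) count=1: revealed 1 new [(2,6)] -> total=8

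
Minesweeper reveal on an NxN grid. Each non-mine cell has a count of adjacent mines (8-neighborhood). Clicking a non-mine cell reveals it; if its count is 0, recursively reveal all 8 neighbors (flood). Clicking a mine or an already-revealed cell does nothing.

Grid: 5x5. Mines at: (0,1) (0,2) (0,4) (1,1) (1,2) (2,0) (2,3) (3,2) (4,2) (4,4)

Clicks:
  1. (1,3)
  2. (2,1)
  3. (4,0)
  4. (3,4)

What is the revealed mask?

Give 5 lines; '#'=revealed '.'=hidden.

Answer: .....
...#.
.#...
##..#
##...

Derivation:
Click 1 (1,3) count=4: revealed 1 new [(1,3)] -> total=1
Click 2 (2,1) count=4: revealed 1 new [(2,1)] -> total=2
Click 3 (4,0) count=0: revealed 4 new [(3,0) (3,1) (4,0) (4,1)] -> total=6
Click 4 (3,4) count=2: revealed 1 new [(3,4)] -> total=7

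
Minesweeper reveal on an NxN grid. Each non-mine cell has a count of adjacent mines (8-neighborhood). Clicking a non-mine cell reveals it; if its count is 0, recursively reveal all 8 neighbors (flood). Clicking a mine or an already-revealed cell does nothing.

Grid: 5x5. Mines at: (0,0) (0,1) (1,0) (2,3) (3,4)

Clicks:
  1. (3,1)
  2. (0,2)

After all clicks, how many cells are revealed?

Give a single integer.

Answer: 12

Derivation:
Click 1 (3,1) count=0: revealed 11 new [(2,0) (2,1) (2,2) (3,0) (3,1) (3,2) (3,3) (4,0) (4,1) (4,2) (4,3)] -> total=11
Click 2 (0,2) count=1: revealed 1 new [(0,2)] -> total=12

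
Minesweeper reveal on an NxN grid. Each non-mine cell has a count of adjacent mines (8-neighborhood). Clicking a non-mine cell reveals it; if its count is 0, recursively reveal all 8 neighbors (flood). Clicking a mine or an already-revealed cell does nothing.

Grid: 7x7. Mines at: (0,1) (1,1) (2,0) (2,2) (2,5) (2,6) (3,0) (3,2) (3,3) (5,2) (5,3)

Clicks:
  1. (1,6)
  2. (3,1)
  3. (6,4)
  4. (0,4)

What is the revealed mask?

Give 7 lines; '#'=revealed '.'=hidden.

Answer: ..#####
..#####
.......
.#.....
.......
.......
....#..

Derivation:
Click 1 (1,6) count=2: revealed 1 new [(1,6)] -> total=1
Click 2 (3,1) count=4: revealed 1 new [(3,1)] -> total=2
Click 3 (6,4) count=1: revealed 1 new [(6,4)] -> total=3
Click 4 (0,4) count=0: revealed 9 new [(0,2) (0,3) (0,4) (0,5) (0,6) (1,2) (1,3) (1,4) (1,5)] -> total=12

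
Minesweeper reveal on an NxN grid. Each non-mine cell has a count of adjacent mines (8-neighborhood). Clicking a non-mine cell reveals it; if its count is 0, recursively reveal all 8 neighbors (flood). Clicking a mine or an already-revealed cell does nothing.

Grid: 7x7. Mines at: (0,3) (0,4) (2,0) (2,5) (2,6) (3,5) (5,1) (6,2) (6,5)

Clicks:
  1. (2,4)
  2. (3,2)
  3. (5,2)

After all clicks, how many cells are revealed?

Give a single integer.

Answer: 19

Derivation:
Click 1 (2,4) count=2: revealed 1 new [(2,4)] -> total=1
Click 2 (3,2) count=0: revealed 18 new [(1,1) (1,2) (1,3) (1,4) (2,1) (2,2) (2,3) (3,1) (3,2) (3,3) (3,4) (4,1) (4,2) (4,3) (4,4) (5,2) (5,3) (5,4)] -> total=19
Click 3 (5,2) count=2: revealed 0 new [(none)] -> total=19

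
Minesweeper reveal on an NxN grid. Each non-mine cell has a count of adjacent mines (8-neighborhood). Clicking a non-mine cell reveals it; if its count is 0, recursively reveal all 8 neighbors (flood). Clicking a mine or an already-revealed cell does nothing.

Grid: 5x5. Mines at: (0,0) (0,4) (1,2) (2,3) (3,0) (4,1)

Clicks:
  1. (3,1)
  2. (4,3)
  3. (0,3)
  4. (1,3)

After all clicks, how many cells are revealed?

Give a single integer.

Answer: 9

Derivation:
Click 1 (3,1) count=2: revealed 1 new [(3,1)] -> total=1
Click 2 (4,3) count=0: revealed 6 new [(3,2) (3,3) (3,4) (4,2) (4,3) (4,4)] -> total=7
Click 3 (0,3) count=2: revealed 1 new [(0,3)] -> total=8
Click 4 (1,3) count=3: revealed 1 new [(1,3)] -> total=9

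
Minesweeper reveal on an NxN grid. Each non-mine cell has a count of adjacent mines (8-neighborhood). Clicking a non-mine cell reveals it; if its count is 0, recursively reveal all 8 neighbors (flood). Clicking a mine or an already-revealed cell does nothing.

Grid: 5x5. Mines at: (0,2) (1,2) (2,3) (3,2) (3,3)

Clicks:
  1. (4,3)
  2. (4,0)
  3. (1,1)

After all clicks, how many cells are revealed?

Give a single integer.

Click 1 (4,3) count=2: revealed 1 new [(4,3)] -> total=1
Click 2 (4,0) count=0: revealed 10 new [(0,0) (0,1) (1,0) (1,1) (2,0) (2,1) (3,0) (3,1) (4,0) (4,1)] -> total=11
Click 3 (1,1) count=2: revealed 0 new [(none)] -> total=11

Answer: 11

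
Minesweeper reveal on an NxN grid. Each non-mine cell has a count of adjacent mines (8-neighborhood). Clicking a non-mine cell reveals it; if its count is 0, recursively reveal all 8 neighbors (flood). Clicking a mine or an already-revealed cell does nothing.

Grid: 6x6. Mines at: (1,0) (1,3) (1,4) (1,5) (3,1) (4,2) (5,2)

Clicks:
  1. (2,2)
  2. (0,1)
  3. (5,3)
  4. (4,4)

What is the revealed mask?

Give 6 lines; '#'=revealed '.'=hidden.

Click 1 (2,2) count=2: revealed 1 new [(2,2)] -> total=1
Click 2 (0,1) count=1: revealed 1 new [(0,1)] -> total=2
Click 3 (5,3) count=2: revealed 1 new [(5,3)] -> total=3
Click 4 (4,4) count=0: revealed 11 new [(2,3) (2,4) (2,5) (3,3) (3,4) (3,5) (4,3) (4,4) (4,5) (5,4) (5,5)] -> total=14

Answer: .#....
......
..####
...###
...###
...###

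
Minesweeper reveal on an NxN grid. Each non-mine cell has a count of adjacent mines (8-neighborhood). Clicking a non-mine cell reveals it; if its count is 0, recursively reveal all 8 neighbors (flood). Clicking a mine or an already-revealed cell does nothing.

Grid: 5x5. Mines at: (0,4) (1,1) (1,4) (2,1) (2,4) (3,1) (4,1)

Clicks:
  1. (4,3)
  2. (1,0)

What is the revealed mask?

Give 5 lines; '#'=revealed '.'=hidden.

Answer: .....
#....
.....
..###
..###

Derivation:
Click 1 (4,3) count=0: revealed 6 new [(3,2) (3,3) (3,4) (4,2) (4,3) (4,4)] -> total=6
Click 2 (1,0) count=2: revealed 1 new [(1,0)] -> total=7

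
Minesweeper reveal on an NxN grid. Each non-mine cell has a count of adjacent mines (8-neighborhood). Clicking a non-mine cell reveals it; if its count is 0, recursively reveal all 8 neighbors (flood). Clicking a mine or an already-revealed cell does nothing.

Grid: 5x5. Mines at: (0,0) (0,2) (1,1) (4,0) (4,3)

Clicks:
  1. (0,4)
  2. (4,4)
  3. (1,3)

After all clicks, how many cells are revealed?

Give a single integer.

Click 1 (0,4) count=0: revealed 11 new [(0,3) (0,4) (1,2) (1,3) (1,4) (2,2) (2,3) (2,4) (3,2) (3,3) (3,4)] -> total=11
Click 2 (4,4) count=1: revealed 1 new [(4,4)] -> total=12
Click 3 (1,3) count=1: revealed 0 new [(none)] -> total=12

Answer: 12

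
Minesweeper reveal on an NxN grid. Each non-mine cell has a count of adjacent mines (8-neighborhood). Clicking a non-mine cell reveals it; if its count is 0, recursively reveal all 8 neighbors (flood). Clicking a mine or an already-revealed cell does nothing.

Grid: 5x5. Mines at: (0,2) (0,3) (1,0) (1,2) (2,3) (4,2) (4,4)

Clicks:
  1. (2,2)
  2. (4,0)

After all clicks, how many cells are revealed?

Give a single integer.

Click 1 (2,2) count=2: revealed 1 new [(2,2)] -> total=1
Click 2 (4,0) count=0: revealed 6 new [(2,0) (2,1) (3,0) (3,1) (4,0) (4,1)] -> total=7

Answer: 7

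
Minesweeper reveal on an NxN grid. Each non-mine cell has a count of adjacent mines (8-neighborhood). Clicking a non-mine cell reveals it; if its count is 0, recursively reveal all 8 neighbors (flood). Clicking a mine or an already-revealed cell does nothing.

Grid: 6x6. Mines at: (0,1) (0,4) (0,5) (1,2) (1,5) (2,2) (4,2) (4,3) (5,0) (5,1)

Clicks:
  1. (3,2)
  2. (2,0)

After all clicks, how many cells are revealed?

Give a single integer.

Answer: 9

Derivation:
Click 1 (3,2) count=3: revealed 1 new [(3,2)] -> total=1
Click 2 (2,0) count=0: revealed 8 new [(1,0) (1,1) (2,0) (2,1) (3,0) (3,1) (4,0) (4,1)] -> total=9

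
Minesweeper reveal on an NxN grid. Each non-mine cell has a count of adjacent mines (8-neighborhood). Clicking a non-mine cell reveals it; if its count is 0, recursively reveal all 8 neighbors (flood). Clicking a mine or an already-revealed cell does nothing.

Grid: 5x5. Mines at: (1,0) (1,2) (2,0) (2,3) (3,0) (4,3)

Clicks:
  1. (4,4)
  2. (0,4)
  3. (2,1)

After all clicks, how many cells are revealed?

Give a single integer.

Click 1 (4,4) count=1: revealed 1 new [(4,4)] -> total=1
Click 2 (0,4) count=0: revealed 4 new [(0,3) (0,4) (1,3) (1,4)] -> total=5
Click 3 (2,1) count=4: revealed 1 new [(2,1)] -> total=6

Answer: 6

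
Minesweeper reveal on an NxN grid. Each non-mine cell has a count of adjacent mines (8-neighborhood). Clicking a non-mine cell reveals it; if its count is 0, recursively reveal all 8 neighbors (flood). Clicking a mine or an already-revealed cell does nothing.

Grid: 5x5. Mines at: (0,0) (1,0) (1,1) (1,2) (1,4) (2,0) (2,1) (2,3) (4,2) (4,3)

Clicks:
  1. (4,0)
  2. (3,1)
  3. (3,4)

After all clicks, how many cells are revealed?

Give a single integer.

Answer: 5

Derivation:
Click 1 (4,0) count=0: revealed 4 new [(3,0) (3,1) (4,0) (4,1)] -> total=4
Click 2 (3,1) count=3: revealed 0 new [(none)] -> total=4
Click 3 (3,4) count=2: revealed 1 new [(3,4)] -> total=5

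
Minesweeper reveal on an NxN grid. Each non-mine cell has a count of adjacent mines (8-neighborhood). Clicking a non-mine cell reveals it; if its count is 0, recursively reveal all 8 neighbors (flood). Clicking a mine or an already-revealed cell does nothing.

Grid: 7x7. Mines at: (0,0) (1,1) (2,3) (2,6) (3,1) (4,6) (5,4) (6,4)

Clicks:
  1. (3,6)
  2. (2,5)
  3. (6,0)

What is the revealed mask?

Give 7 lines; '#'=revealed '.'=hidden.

Click 1 (3,6) count=2: revealed 1 new [(3,6)] -> total=1
Click 2 (2,5) count=1: revealed 1 new [(2,5)] -> total=2
Click 3 (6,0) count=0: revealed 12 new [(4,0) (4,1) (4,2) (4,3) (5,0) (5,1) (5,2) (5,3) (6,0) (6,1) (6,2) (6,3)] -> total=14

Answer: .......
.......
.....#.
......#
####...
####...
####...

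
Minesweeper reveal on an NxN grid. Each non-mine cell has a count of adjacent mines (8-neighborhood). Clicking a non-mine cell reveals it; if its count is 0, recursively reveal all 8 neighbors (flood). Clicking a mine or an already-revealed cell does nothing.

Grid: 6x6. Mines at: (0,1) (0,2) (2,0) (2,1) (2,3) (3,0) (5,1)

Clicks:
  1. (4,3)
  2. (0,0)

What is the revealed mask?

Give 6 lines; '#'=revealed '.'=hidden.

Click 1 (4,3) count=0: revealed 20 new [(0,3) (0,4) (0,5) (1,3) (1,4) (1,5) (2,4) (2,5) (3,2) (3,3) (3,4) (3,5) (4,2) (4,3) (4,4) (4,5) (5,2) (5,3) (5,4) (5,5)] -> total=20
Click 2 (0,0) count=1: revealed 1 new [(0,0)] -> total=21

Answer: #..###
...###
....##
..####
..####
..####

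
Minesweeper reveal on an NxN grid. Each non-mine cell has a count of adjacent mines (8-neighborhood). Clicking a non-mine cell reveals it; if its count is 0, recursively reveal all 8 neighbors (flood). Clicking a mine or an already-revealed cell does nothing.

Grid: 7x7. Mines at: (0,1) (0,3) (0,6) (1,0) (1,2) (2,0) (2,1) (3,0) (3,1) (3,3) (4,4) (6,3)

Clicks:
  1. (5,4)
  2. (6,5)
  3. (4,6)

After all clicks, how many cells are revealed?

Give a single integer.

Answer: 17

Derivation:
Click 1 (5,4) count=2: revealed 1 new [(5,4)] -> total=1
Click 2 (6,5) count=0: revealed 16 new [(1,4) (1,5) (1,6) (2,4) (2,5) (2,6) (3,4) (3,5) (3,6) (4,5) (4,6) (5,5) (5,6) (6,4) (6,5) (6,6)] -> total=17
Click 3 (4,6) count=0: revealed 0 new [(none)] -> total=17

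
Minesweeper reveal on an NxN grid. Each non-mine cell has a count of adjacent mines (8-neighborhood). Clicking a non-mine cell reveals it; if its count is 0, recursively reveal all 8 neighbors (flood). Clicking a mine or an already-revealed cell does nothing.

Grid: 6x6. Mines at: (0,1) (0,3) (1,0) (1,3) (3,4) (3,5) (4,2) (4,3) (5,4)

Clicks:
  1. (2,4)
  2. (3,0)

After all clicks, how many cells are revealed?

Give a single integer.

Answer: 9

Derivation:
Click 1 (2,4) count=3: revealed 1 new [(2,4)] -> total=1
Click 2 (3,0) count=0: revealed 8 new [(2,0) (2,1) (3,0) (3,1) (4,0) (4,1) (5,0) (5,1)] -> total=9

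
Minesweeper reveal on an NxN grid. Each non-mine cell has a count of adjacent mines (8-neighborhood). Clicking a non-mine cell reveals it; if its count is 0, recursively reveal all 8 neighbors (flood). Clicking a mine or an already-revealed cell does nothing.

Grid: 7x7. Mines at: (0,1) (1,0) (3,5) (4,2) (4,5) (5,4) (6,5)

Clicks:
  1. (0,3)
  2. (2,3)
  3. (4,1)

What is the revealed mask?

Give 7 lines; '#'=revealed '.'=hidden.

Click 1 (0,3) count=0: revealed 21 new [(0,2) (0,3) (0,4) (0,5) (0,6) (1,1) (1,2) (1,3) (1,4) (1,5) (1,6) (2,1) (2,2) (2,3) (2,4) (2,5) (2,6) (3,1) (3,2) (3,3) (3,4)] -> total=21
Click 2 (2,3) count=0: revealed 0 new [(none)] -> total=21
Click 3 (4,1) count=1: revealed 1 new [(4,1)] -> total=22

Answer: ..#####
.######
.######
.####..
.#.....
.......
.......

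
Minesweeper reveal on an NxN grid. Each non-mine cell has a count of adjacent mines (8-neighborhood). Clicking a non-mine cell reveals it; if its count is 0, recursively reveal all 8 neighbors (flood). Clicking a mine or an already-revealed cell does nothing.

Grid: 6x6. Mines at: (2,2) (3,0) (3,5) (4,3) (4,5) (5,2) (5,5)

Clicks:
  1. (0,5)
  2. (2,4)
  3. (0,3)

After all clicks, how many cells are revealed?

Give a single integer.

Answer: 17

Derivation:
Click 1 (0,5) count=0: revealed 17 new [(0,0) (0,1) (0,2) (0,3) (0,4) (0,5) (1,0) (1,1) (1,2) (1,3) (1,4) (1,5) (2,0) (2,1) (2,3) (2,4) (2,5)] -> total=17
Click 2 (2,4) count=1: revealed 0 new [(none)] -> total=17
Click 3 (0,3) count=0: revealed 0 new [(none)] -> total=17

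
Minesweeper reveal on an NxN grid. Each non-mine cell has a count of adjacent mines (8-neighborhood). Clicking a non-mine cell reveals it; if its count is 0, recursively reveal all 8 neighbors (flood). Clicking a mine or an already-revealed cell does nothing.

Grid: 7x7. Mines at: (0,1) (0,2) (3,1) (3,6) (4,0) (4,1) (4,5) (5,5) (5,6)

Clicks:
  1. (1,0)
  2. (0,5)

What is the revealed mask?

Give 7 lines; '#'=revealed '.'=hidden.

Click 1 (1,0) count=1: revealed 1 new [(1,0)] -> total=1
Click 2 (0,5) count=0: revealed 31 new [(0,3) (0,4) (0,5) (0,6) (1,2) (1,3) (1,4) (1,5) (1,6) (2,2) (2,3) (2,4) (2,5) (2,6) (3,2) (3,3) (3,4) (3,5) (4,2) (4,3) (4,4) (5,0) (5,1) (5,2) (5,3) (5,4) (6,0) (6,1) (6,2) (6,3) (6,4)] -> total=32

Answer: ...####
#.#####
..#####
..####.
..###..
#####..
#####..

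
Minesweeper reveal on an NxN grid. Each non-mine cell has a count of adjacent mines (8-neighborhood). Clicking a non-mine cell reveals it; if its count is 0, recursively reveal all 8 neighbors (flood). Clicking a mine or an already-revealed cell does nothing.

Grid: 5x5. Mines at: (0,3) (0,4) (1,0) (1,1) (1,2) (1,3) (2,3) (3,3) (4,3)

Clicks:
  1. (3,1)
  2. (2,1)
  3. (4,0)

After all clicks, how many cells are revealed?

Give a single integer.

Answer: 9

Derivation:
Click 1 (3,1) count=0: revealed 9 new [(2,0) (2,1) (2,2) (3,0) (3,1) (3,2) (4,0) (4,1) (4,2)] -> total=9
Click 2 (2,1) count=3: revealed 0 new [(none)] -> total=9
Click 3 (4,0) count=0: revealed 0 new [(none)] -> total=9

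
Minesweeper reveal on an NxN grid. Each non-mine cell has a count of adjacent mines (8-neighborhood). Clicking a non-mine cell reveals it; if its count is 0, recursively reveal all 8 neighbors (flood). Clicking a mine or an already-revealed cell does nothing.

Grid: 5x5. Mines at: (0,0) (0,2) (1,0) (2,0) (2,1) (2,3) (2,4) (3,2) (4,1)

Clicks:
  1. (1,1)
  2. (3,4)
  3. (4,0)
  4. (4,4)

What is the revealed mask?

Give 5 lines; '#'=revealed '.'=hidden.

Click 1 (1,1) count=5: revealed 1 new [(1,1)] -> total=1
Click 2 (3,4) count=2: revealed 1 new [(3,4)] -> total=2
Click 3 (4,0) count=1: revealed 1 new [(4,0)] -> total=3
Click 4 (4,4) count=0: revealed 3 new [(3,3) (4,3) (4,4)] -> total=6

Answer: .....
.#...
.....
...##
#..##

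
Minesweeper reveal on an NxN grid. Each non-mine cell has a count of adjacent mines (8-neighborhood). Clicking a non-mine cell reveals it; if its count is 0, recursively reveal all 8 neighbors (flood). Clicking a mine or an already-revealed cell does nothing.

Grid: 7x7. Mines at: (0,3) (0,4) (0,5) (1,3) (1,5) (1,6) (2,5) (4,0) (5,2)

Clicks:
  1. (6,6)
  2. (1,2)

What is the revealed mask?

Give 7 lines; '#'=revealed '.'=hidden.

Answer: ###....
###....
#####..
#######
.######
...####
...####

Derivation:
Click 1 (6,6) count=0: revealed 32 new [(0,0) (0,1) (0,2) (1,0) (1,1) (1,2) (2,0) (2,1) (2,2) (2,3) (2,4) (3,0) (3,1) (3,2) (3,3) (3,4) (3,5) (3,6) (4,1) (4,2) (4,3) (4,4) (4,5) (4,6) (5,3) (5,4) (5,5) (5,6) (6,3) (6,4) (6,5) (6,6)] -> total=32
Click 2 (1,2) count=2: revealed 0 new [(none)] -> total=32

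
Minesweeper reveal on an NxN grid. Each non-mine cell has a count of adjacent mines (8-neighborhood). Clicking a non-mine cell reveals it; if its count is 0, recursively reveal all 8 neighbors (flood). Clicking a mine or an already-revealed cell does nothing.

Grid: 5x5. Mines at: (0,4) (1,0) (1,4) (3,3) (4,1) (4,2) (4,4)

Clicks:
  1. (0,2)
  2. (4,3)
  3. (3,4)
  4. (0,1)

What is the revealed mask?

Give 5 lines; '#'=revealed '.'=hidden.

Click 1 (0,2) count=0: revealed 9 new [(0,1) (0,2) (0,3) (1,1) (1,2) (1,3) (2,1) (2,2) (2,3)] -> total=9
Click 2 (4,3) count=3: revealed 1 new [(4,3)] -> total=10
Click 3 (3,4) count=2: revealed 1 new [(3,4)] -> total=11
Click 4 (0,1) count=1: revealed 0 new [(none)] -> total=11

Answer: .###.
.###.
.###.
....#
...#.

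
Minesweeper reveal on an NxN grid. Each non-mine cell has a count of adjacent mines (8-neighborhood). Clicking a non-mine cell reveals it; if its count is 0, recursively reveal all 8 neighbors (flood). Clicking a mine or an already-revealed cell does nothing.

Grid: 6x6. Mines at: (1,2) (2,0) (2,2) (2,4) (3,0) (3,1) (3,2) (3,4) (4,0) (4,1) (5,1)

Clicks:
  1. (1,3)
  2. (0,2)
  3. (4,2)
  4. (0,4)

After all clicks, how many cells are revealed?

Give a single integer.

Answer: 8

Derivation:
Click 1 (1,3) count=3: revealed 1 new [(1,3)] -> total=1
Click 2 (0,2) count=1: revealed 1 new [(0,2)] -> total=2
Click 3 (4,2) count=4: revealed 1 new [(4,2)] -> total=3
Click 4 (0,4) count=0: revealed 5 new [(0,3) (0,4) (0,5) (1,4) (1,5)] -> total=8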